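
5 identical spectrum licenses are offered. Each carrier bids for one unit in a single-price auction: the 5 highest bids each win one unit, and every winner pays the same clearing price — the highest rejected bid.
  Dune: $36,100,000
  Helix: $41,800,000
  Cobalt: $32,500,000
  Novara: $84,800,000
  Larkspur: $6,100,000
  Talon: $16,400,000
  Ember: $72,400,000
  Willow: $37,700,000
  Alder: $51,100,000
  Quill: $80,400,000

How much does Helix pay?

Helix pays $37,700,000

Sorting: 84,800,000 (Novara), 80,400,000 (Quill), 72,400,000 (Ember), 51,100,000 (Alder), 41,800,000 (Helix), 37,700,000 (Willow), 36,100,000 (Dune), …
The 5 highest are Novara, Quill, Ember, Alder, Helix.
Highest unsuccessful bid: $37,700,000 → clearing price.
Helix wins → pays $37,700,000.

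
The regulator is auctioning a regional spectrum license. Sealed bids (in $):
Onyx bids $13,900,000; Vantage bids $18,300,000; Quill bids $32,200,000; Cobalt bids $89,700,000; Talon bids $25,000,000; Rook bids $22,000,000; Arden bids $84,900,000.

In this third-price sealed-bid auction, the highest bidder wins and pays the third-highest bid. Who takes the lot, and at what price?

Cobalt pays $32,200,000

Sorting bids: 89,700,000 (Cobalt) > 84,900,000 (Arden) > 32,200,000 (Quill) > 25,000,000 (Talon) > 22,000,000 (Rook) > 18,300,000 (Vantage) > …
Cobalt is highest; pays the third-highest bid, $32,200,000.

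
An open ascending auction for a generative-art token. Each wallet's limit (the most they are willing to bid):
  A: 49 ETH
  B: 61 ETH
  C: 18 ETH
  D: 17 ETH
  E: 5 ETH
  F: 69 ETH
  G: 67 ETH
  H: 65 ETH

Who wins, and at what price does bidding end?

Ascending (English) auction: the price rises until one bidder remains; the winner pays the price at which the last rival dropped out.
Limits ranked: 69 (F) > 67 (G) > 65 (H) > 61 (B) > 49 (A) > 18 (C) > …
Bidding ends when G exits at 67 ETH; F takes it.

F wins at 67 ETH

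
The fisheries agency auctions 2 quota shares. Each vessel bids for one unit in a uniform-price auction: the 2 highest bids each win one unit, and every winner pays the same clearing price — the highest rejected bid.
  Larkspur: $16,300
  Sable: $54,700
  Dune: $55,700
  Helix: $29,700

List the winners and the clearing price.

Dune, Sable; each pays $29,700

Ordering the bids: 55,700 (Dune), 54,700 (Sable), 29,700 (Helix), 16,300 (Larkspur)
Top 2: Dune, Sable.
Clearing price = highest rejected bid = $29,700.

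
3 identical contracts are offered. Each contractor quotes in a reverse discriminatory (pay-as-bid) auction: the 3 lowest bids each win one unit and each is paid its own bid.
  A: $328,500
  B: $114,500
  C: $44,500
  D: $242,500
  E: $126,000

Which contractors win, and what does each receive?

Sorting: 44,500 (C), 114,500 (B), 126,000 (E), 242,500 (D), 328,500 (A)
The 3 lowest are C, B, E.
Each winner is paid its own bid: C $44,500, B $114,500, E $126,000.

C $44,500, B $114,500, E $126,000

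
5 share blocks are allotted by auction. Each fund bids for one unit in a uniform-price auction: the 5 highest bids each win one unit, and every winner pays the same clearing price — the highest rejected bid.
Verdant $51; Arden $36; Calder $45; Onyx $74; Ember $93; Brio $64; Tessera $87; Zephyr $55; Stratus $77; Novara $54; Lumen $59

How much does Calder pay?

Bids ranked high→low: 93 (Ember), 87 (Tessera), 77 (Stratus), 74 (Onyx), 64 (Brio), 59 (Lumen), 55 (Zephyr), …
The 5 highest are Ember, Tessera, Stratus, Onyx, Brio.
First losing bid is Lumen's $59, which sets the uniform price.
Calder does not win → pays $0.

Calder pays $0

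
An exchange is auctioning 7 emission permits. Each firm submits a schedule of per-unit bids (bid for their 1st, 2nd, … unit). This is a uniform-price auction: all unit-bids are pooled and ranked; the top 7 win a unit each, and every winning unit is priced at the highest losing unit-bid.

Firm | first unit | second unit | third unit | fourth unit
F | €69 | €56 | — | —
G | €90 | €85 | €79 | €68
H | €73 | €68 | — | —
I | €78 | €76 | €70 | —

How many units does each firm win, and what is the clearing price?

G 3, H 1, I 3; clearing price €69

Pooled unit-bids ranked (top 7): 90 (G-1), 85 (G-2), 79 (G-3), 78 (I-1), 76 (I-2), 73 (H-1), 70 (I-3)
First bid not allocated: €69.
Allocation: G 3, H 1, I 3.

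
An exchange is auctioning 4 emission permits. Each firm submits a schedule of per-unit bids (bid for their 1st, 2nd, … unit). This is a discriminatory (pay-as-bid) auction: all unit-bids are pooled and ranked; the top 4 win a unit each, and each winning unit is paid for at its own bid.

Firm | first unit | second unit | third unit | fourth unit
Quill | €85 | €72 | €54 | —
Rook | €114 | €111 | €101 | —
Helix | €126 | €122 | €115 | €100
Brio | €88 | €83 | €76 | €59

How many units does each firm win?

Helix 3, Rook 1

All unit-bids, highest first — top 4: 126 (Helix-1), 122 (Helix-2), 115 (Helix-3), 114 (Rook-1)
Next rejected bid: €111 (not a price — pay-as-bid).
Allocation: Helix 3, Rook 1.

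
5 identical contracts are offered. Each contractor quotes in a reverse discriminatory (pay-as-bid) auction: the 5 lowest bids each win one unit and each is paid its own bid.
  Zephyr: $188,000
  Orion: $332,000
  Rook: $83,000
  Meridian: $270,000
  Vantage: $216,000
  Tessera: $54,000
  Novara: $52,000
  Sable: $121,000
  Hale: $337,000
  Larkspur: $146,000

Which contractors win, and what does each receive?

Bids ranked low→high: 52,000 (Novara), 54,000 (Tessera), 83,000 (Rook), 121,000 (Sable), 146,000 (Larkspur), 188,000 (Zephyr), 216,000 (Vantage), …
The 5 lowest are Novara, Tessera, Rook, Sable, Larkspur.
Each winner is paid its own bid: Novara $52,000, Tessera $54,000, Rook $83,000, Sable $121,000, Larkspur $146,000.

Novara $52,000, Tessera $54,000, Rook $83,000, Sable $121,000, Larkspur $146,000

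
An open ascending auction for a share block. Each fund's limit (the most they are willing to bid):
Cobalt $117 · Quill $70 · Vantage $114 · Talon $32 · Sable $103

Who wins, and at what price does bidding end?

Rule: the price rises until one bidder remains; the winner pays the price at which the last rival dropped out.
Sorting limits: 117 (Cobalt) > 114 (Vantage) > 103 (Sable) > 70 (Quill) > 32 (Talon)
Vantage is the last rival to drop out, at $114; Cobalt remains and wins at that price.

Cobalt wins at $114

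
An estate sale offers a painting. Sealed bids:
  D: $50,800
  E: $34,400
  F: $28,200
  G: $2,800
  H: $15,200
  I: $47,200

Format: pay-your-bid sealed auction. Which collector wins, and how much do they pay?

Bids in order: 50,800 (D) > 47,200 (I) > 34,400 (E) > 28,200 (F) > 15,200 (H) > 2,800 (G)
First-price: D pays what they bid, $50,800.

D pays $50,800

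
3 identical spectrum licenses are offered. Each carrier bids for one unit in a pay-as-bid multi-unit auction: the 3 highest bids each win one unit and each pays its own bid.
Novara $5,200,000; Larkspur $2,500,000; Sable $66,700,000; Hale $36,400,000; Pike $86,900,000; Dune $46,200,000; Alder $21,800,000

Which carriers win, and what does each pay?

Pike $86,900,000, Sable $66,700,000, Dune $46,200,000

Sorting: 86,900,000 (Pike), 66,700,000 (Sable), 46,200,000 (Dune), 36,400,000 (Hale), 21,800,000 (Alder), …
Winners (3 units): Pike, Sable, Dune.
Each winner pays its own bid: Pike $86,900,000, Sable $66,700,000, Dune $46,200,000.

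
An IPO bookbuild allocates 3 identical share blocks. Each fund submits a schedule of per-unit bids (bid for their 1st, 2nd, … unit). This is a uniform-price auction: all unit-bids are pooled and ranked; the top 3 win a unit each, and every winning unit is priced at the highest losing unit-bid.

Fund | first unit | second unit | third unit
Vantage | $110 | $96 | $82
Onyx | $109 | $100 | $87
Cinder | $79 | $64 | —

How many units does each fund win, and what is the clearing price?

Pooled unit-bids ranked (top 3): 110 (Vantage-1), 109 (Onyx-1), 100 (Onyx-2)
First bid not allocated: $96.
Allocation: Onyx 2, Vantage 1.

Onyx 2, Vantage 1; clearing price $96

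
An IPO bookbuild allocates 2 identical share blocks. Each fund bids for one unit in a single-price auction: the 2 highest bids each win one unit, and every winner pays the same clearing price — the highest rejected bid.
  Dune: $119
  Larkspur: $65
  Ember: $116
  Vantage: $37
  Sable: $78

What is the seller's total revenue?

Bids ranked high→low: 119 (Dune), 116 (Ember), 78 (Sable), 65 (Larkspur), …
Winners (2 units): Dune, Ember.
First losing bid is Sable's $78, which sets the uniform price.
Total revenue = 2 × $78 = $156.

Total revenue: $156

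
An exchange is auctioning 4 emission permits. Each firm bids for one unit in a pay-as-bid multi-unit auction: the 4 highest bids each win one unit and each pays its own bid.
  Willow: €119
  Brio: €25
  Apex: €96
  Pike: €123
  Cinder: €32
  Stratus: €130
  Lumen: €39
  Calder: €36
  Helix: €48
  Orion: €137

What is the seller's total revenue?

Total revenue: €509

Ordering the bids: 137 (Orion), 130 (Stratus), 123 (Pike), 119 (Willow), 96 (Apex), 48 (Helix), …
The 4 highest are Orion, Stratus, Pike, Willow.
Total revenue = 137 + 130 + 123 + 119 = €509.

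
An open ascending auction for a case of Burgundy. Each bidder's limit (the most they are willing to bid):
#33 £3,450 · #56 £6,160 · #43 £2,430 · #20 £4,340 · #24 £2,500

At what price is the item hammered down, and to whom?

#56 wins at £4,340

Open ascending-bid auction: the price rises until one bidder remains; the winner pays the price at which the last rival dropped out.
Limits ranked: 6,160 (#56) > 4,340 (#20) > 3,450 (#33) > 2,500 (#24) > 2,430 (#43)
#20 is the last rival to drop out, at £4,340; #56 remains and wins at that price.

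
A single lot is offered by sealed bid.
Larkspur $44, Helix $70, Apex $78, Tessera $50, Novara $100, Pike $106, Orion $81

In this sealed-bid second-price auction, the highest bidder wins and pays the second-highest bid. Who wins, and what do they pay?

Pike pays $100

Sorting bids: 106 (Pike) > 100 (Novara) > 81 (Orion) > 78 (Apex) > 70 (Helix) > 50 (Tessera) > …
Second-price: Pike pays Novara's bid of $100.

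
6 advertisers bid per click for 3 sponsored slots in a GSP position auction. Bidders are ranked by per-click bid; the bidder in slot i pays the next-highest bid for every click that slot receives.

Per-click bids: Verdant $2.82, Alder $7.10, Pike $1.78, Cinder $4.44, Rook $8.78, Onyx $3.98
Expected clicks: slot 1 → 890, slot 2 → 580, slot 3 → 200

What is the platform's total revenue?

Total revenue: $9690.20

Per-click bids in order: $8.78 (Rook) > $7.10 (Alder) > $4.44 (Cinder) > $3.98 (Onyx) > …
Slot 1: Rook pays $7.10 × 890 = $6319.00
Slot 2: Alder pays $4.44 × 580 = $2575.20
Slot 3: Cinder pays $3.98 × 200 = $796.00
Total = $9690.20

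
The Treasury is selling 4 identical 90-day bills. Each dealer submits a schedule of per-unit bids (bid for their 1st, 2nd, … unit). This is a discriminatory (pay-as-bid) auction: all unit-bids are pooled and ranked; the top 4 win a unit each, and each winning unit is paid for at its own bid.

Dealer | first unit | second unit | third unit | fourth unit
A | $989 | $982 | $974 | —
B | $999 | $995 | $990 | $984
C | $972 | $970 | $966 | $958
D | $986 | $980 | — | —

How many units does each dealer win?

A 1, B 3

All unit-bids, highest first — top 4: 999 (B-1), 995 (B-2), 990 (B-3), 989 (A-1)
Next rejected bid: $986 (not a price — pay-as-bid).
Allocation: A 1, B 3.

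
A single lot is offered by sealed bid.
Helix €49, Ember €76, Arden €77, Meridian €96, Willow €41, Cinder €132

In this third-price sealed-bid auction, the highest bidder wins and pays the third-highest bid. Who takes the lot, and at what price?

Cinder pays €77

Bids ranked: 132 (Cinder) > 96 (Meridian) > 77 (Arden) > 76 (Ember) > 49 (Helix) > 41 (Willow)
Cinder is highest; pays the third-highest bid, €77.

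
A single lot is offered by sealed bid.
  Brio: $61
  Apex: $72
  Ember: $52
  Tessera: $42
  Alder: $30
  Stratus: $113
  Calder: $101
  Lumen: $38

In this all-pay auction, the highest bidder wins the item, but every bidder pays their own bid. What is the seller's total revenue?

Total revenue: $509

Rule: the highest bidder wins the item, but every bidder pays their own bid.
Bids in order: 113 (Stratus) > 101 (Calder) > 72 (Apex) > 61 (Brio) > 52 (Ember) > 42 (Tessera) > …
Stratus wins with the top bid; all bids are sunk regardless.
Every bidder forfeits their bid regardless of winning.
Revenue = 61 + 72 + 52 + 42 + 30 + 113 + 101 + 38 = $509.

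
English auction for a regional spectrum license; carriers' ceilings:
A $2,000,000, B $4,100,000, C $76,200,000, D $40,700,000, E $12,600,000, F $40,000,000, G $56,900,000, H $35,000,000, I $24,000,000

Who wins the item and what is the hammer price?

Limits in order: 76,200,000 (C) > 56,900,000 (G) > 40,700,000 (D) > 40,000,000 (F) > 35,000,000 (H) > 24,000,000 (I) > …
Once the price passes $56,900,000, only C is left; the hammer falls at G's limit of $56,900,000.

C wins at $56,900,000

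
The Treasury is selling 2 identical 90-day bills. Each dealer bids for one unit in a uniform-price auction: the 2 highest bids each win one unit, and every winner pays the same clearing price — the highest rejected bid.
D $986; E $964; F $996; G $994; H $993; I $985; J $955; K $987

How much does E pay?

E pays $0

Bids ranked high→low: 996 (F), 994 (G), 993 (H), 987 (K), …
Top 2: F, G.
Clearing price = highest rejected bid = $993.
E does not win → pays $0.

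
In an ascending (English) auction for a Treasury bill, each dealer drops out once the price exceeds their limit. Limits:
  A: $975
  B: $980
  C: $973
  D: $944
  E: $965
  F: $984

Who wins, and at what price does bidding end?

Rule: the price rises until one bidder remains; the winner pays the price at which the last rival dropped out.
Limits in order: 984 (F) > 980 (B) > 975 (A) > 973 (C) > 965 (E) > 944 (D)
Once the price passes $980, only F is left; the hammer falls at B's limit of $980.

F wins at $980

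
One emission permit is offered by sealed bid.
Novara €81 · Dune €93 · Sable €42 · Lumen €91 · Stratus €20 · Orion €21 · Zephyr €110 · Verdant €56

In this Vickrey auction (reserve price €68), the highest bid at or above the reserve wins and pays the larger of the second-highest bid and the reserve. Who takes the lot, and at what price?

Zephyr pays €93

Bids in order: 110 (Zephyr) > 93 (Dune) > 91 (Lumen) > 81 (Novara) > 56 (Verdant) > 42 (Sable) > …
Highest eligible bid: Zephyr at €110.
Second-highest bid €93 exceeds the reserve €68 → payment €93.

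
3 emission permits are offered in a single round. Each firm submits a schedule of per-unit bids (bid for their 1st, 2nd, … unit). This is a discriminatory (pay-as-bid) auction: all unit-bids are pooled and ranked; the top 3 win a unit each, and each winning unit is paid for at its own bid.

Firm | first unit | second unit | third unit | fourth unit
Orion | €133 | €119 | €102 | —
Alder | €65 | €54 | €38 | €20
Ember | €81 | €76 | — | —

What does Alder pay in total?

Alder pays €0

Pooled unit-bids ranked (top 3): 133 (Orion-1), 119 (Orion-2), 102 (Orion-3)
Next rejected bid: €81 (not a price — pay-as-bid).
Alder wins no units.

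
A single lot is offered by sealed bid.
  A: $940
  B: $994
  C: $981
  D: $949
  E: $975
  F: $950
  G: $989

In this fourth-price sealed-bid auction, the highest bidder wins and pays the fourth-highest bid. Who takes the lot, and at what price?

Fourth-price sealed-bid auction: the highest bidder wins and pays the fourth-highest bid.
Bids in order: 994 (B) > 989 (G) > 981 (C) > 975 (E) > 950 (F) > 949 (D) > …
B wins; payment is bid #4 in the ranking = $975.

B pays $975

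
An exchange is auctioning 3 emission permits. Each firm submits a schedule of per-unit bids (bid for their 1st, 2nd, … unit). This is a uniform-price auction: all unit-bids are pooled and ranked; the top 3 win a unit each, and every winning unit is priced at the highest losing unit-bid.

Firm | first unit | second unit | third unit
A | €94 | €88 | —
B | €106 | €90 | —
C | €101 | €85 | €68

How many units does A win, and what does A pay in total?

A: 1 unit, pays €90

Merging the schedules and taking the best 3: 106 (B-1), 101 (C-1), 94 (A-1)
The (k+1)-th unit-bid is €90.
A wins 1 unit(s) at €90 each.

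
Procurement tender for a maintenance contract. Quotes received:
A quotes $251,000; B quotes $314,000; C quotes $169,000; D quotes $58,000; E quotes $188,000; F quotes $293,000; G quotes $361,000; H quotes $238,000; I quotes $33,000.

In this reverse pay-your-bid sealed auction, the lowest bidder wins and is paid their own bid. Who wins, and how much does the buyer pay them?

Bids in order: 33,000 (I) < 58,000 (D) < 169,000 (C) < 188,000 (E) < 238,000 (H) < 251,000 (A) < …
First-price: I is paid what they bid, $33,000.

I is paid $33,000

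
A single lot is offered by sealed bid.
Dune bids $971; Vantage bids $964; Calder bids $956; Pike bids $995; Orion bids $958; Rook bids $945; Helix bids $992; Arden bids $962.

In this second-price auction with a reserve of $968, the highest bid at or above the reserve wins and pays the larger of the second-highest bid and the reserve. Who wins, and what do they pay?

Pike pays $992

Bids in order: 995 (Pike) > 992 (Helix) > 971 (Dune) > 964 (Vantage) > 962 (Arden) > 958 (Orion) > …
Highest eligible bid: Pike at $995.
Second-highest bid $992 exceeds the reserve $968 → payment $992.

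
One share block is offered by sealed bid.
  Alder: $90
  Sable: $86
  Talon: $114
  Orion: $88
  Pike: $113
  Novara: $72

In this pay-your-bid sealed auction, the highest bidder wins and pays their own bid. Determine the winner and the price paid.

Pay-your-bid sealed auction: the highest bidder wins and pays their own bid.
Sorting bids: 114 (Talon) > 113 (Pike) > 90 (Alder) > 88 (Orion) > 86 (Sable) > 72 (Novara)
Talon has the highest bid and pays exactly that: $114.

Talon pays $114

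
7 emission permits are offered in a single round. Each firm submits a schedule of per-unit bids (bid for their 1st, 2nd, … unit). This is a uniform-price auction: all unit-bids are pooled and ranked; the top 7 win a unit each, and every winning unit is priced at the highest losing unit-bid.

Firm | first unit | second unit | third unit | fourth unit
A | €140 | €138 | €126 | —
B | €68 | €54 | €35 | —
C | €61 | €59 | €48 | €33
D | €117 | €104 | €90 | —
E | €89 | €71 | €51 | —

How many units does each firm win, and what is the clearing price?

Merging the schedules and taking the best 7: 140 (A-1), 138 (A-2), 126 (A-3), 117 (D-1), 104 (D-2), 90 (D-3), 89 (E-1)
Highest rejected unit-bid = €71.
Allocation: A 3, D 3, E 1.

A 3, D 3, E 1; clearing price €71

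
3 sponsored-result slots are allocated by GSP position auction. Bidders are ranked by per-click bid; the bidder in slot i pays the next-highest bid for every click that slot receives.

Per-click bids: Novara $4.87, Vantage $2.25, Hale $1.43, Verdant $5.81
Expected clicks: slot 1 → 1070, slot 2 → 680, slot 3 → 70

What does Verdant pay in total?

Ranked by bid: $5.81 (Verdant) > $4.87 (Novara) > $2.25 (Vantage) > $1.43 (Hale)
Verdant holds slot 1 → pays next bid $4.87 × 1070 clicks = $5210.90.

Verdant pays $5210.90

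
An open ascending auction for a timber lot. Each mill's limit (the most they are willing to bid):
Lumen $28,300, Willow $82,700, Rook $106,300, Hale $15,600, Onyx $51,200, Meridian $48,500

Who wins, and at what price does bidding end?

Rook wins at $82,700

Open ascending-bid auction: the price rises until one bidder remains; the winner pays the price at which the last rival dropped out.
Sorting limits: 106,300 (Rook) > 82,700 (Willow) > 51,200 (Onyx) > 48,500 (Meridian) > 28,300 (Lumen) > 15,600 (Hale)
Bidding ends when Willow exits at $82,700; Rook takes it.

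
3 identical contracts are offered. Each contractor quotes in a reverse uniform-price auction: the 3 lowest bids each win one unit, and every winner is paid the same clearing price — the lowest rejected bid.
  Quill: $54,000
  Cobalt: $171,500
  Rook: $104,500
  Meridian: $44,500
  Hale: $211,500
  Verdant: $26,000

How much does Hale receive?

Ordering the bids: 26,000 (Verdant), 44,500 (Meridian), 54,000 (Quill), 104,500 (Rook), 171,500 (Cobalt), …
Lowest 3: Verdant, Meridian, Quill.
Lowest unsuccessful bid: $104,500 → clearing price.
Hale does not win → is paid $0.

Hale is paid $0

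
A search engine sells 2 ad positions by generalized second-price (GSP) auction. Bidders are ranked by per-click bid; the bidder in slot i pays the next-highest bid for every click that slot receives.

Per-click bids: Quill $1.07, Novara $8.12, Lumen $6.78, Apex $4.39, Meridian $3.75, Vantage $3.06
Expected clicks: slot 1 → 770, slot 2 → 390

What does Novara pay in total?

Novara pays $5220.60

Ranked by bid: $8.12 (Novara) > $6.78 (Lumen) > $4.39 (Apex) > …
Novara holds slot 1 → pays next bid $6.78 × 770 clicks = $5220.60.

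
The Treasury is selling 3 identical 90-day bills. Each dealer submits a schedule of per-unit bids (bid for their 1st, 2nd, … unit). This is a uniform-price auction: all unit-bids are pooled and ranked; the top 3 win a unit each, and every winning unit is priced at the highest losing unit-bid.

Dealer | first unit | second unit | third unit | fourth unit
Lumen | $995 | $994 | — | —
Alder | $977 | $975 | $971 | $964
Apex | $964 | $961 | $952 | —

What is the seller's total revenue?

All unit-bids, highest first — top 3: 995 (Lumen-1), 994 (Lumen-2), 977 (Alder-1)
First bid not allocated: $975.
Allocation: Alder 1, Lumen 2. Every unit priced at $975.
Revenue = 3 × 975 = $2,925.

Total revenue: $2,925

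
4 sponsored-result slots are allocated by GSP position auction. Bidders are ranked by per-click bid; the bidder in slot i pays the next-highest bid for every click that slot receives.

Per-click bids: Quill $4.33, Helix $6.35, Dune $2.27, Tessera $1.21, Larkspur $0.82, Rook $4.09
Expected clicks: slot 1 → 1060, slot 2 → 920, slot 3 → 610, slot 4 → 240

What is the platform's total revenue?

Ranked by bid: $6.35 (Helix) > $4.33 (Quill) > $4.09 (Rook) > $2.27 (Dune) > $1.21 (Tessera) > …
Slot 1: Helix pays $4.33 × 1060 = $4589.80
Slot 2: Quill pays $4.09 × 920 = $3762.80
Slot 3: Rook pays $2.27 × 610 = $1384.70
Slot 4: Dune pays $1.21 × 240 = $290.40
Total = $10027.70

Total revenue: $10027.70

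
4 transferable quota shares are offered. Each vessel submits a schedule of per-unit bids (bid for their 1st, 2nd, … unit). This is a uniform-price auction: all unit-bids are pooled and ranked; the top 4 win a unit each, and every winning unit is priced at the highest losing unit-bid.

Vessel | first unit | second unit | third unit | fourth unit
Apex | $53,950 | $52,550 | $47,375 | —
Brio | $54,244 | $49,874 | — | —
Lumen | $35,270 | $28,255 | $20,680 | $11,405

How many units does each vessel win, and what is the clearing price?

Apex 2, Brio 2; clearing price $47,375

Pooled unit-bids ranked (top 4): 54,244 (Brio-1), 53,950 (Apex-1), 52,550 (Apex-2), 49,874 (Brio-2)
First bid not allocated: $47,375.
Allocation: Apex 2, Brio 2.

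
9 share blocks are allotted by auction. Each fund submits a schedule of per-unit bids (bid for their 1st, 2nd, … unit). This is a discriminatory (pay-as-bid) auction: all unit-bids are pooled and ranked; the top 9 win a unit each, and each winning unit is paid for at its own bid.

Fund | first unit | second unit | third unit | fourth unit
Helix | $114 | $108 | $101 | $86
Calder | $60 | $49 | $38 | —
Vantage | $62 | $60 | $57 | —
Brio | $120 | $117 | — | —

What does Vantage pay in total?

Vantage pays $122

All unit-bids, highest first — top 9: 120 (Brio-1), 117 (Brio-2), 114 (Helix-1), 108 (Helix-2), 101 (Helix-3), 86 (Helix-4), 62 (Vantage-1), 60 (Calder-1), 60 (Vantage-2)
Next rejected bid: $57 (not a price — pay-as-bid).
Vantage's winning unit-bids: 62 + 60 = $122.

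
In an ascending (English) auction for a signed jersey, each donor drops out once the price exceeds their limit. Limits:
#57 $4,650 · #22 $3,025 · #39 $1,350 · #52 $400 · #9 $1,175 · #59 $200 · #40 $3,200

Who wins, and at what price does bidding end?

#57 wins at $3,200

Limits in order: 4,650 (#57) > 3,200 (#40) > 3,025 (#22) > 1,350 (#39) > 1,175 (#9) > 400 (#52) > …
Bidding ends when #40 exits at $3,200; #57 takes it.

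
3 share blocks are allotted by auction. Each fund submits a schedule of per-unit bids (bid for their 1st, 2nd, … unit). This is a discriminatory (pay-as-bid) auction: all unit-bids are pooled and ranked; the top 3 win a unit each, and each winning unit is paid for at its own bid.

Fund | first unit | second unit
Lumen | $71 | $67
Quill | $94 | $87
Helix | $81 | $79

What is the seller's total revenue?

Total revenue: $262

Merging the schedules and taking the best 3: 94 (Quill-1), 87 (Quill-2), 81 (Helix-1)
Next rejected bid: $79 (not a price — pay-as-bid).
Each winning unit pays its own bid.
Revenue = 94 + 87 + 81 = $262.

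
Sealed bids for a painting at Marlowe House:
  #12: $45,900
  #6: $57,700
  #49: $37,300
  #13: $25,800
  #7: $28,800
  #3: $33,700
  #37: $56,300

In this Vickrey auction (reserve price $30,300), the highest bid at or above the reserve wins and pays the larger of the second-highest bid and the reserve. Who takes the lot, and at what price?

#6 pays $56,300

Bids ranked: 57,700 (#6) > 56,300 (#37) > 45,900 (#12) > 37,300 (#49) > 33,700 (#3) > 28,800 (#7) > …
Highest eligible bid: #6 at $57,700.
max(second-highest $56,300, reserve $30,300) = $56,300; the reserve does not bind.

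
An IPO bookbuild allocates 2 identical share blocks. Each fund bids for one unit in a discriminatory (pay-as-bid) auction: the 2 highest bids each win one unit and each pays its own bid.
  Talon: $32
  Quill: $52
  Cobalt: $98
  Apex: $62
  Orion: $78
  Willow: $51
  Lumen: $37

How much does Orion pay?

Bids ranked high→low: 98 (Cobalt), 78 (Orion), 62 (Apex), 52 (Quill), …
The 2 highest are Cobalt, Orion.
Orion wins → own bid $78.

Orion pays $78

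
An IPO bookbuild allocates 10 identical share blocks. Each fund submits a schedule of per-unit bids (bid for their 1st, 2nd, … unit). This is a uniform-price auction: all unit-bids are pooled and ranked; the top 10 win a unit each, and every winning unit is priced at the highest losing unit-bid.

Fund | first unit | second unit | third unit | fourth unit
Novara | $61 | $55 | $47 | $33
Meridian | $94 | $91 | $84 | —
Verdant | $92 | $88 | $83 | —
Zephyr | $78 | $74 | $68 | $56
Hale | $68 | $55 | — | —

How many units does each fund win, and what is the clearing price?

All unit-bids, highest first — top 10: 94 (Meridian-1), 92 (Verdant-1), 91 (Meridian-2), 88 (Verdant-2), 84 (Meridian-3), 83 (Verdant-3), 78 (Zephyr-1), 74 (Zephyr-2), 68 (Zephyr-3), 68 (Hale-1)
First bid not allocated: $61.
Allocation: Hale 1, Meridian 3, Verdant 3, Zephyr 3.

Hale 1, Meridian 3, Verdant 3, Zephyr 3; clearing price $61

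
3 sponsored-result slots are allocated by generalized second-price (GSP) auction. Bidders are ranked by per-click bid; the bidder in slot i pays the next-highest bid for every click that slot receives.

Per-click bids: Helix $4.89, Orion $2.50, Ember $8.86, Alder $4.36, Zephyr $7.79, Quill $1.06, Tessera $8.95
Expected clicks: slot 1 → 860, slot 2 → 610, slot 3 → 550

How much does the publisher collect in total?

Sorting advertisers: $8.95 (Tessera) > $8.86 (Ember) > $7.79 (Zephyr) > $4.89 (Helix) > …
Slot 1: Tessera pays $8.86 × 860 = $7619.60
Slot 2: Ember pays $7.79 × 610 = $4751.90
Slot 3: Zephyr pays $4.89 × 550 = $2689.50
Total = $15061.00

Total revenue: $15061.00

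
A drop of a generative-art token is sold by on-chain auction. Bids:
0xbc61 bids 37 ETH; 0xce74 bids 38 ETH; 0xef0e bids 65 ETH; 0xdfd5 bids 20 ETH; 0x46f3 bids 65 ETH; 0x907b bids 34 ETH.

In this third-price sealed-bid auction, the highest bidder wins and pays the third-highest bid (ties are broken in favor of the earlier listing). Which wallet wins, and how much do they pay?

0xef0e pays 38 ETH

Sorting bids: 65 (0xef0e) > 65 (0x46f3) > 38 (0xce74) > 37 (0xbc61) > 34 (0x907b) > 20 (0xdfd5)
0xef0e and 0x46f3 tie at 65 ETH; tie-break gives it to 0xef0e.
0xef0e is highest; pays the third-highest bid, 38 ETH.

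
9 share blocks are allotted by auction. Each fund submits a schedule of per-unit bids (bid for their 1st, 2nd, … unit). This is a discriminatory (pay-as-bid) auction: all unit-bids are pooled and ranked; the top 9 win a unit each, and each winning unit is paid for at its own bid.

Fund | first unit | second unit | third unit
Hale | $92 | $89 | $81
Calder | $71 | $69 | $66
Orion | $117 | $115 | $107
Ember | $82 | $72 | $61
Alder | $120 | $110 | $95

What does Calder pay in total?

Calder pays $0

All unit-bids, highest first — top 9: 120 (Alder-1), 117 (Orion-1), 115 (Orion-2), 110 (Alder-2), 107 (Orion-3), 95 (Alder-3), 92 (Hale-1), 89 (Hale-2), 82 (Ember-1)
Next rejected bid: $81 (not a price — pay-as-bid).
Calder wins no units.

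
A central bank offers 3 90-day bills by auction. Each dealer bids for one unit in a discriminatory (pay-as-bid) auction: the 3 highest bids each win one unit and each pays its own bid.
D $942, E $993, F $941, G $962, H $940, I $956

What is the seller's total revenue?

Sorting: 993 (E), 962 (G), 956 (I), 942 (D), 941 (F), …
The 3 highest are E, G, I.
Total revenue = 993 + 962 + 956 = $2,911.

Total revenue: $2,911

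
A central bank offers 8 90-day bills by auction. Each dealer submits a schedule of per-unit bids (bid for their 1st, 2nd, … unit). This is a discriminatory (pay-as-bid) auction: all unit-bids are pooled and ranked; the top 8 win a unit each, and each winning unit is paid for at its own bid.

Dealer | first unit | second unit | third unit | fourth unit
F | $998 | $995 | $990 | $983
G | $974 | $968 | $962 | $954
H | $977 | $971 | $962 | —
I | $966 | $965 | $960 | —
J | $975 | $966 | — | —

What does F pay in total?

Merging the schedules and taking the best 8: 998 (F-1), 995 (F-2), 990 (F-3), 983 (F-4), 977 (H-1), 975 (J-1), 974 (G-1), 971 (H-2)
Next rejected bid: $968 (not a price — pay-as-bid).
F's winning unit-bids: 998 + 995 + 990 + 983 = $3,966.

F pays $3,966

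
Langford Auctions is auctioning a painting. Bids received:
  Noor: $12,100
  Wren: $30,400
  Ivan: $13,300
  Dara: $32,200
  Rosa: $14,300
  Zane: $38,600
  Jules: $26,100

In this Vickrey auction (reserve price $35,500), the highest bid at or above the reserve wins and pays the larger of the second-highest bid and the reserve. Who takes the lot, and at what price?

Vickrey auction (reserve price $35,500): the highest bid at or above the reserve wins and pays the larger of the second-highest bid and the reserve.
Sorting bids: 38,600 (Zane) > 32,200 (Dara) > 30,400 (Wren) > 26,100 (Jules) > 14,300 (Rosa) > 13,300 (Ivan) > …
Zane has the top bid at or above the reserve ($38,600).
Second-highest bid $32,200 is below the reserve $35,500, so the reserve binds → payment $35,500.

Zane pays $35,500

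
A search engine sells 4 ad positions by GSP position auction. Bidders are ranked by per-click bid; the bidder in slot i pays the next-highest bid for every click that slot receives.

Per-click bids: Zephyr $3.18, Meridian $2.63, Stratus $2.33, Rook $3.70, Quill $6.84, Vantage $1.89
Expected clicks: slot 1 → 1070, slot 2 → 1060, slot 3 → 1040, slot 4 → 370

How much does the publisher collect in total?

Total revenue: $10927.10

Sorting advertisers: $6.84 (Quill) > $3.70 (Rook) > $3.18 (Zephyr) > $2.63 (Meridian) > $2.33 (Stratus) > …
Slot 1: Quill pays $3.70 × 1070 = $3959.00
Slot 2: Rook pays $3.18 × 1060 = $3370.80
Slot 3: Zephyr pays $2.63 × 1040 = $2735.20
Slot 4: Meridian pays $2.33 × 370 = $862.10
Total = $10927.10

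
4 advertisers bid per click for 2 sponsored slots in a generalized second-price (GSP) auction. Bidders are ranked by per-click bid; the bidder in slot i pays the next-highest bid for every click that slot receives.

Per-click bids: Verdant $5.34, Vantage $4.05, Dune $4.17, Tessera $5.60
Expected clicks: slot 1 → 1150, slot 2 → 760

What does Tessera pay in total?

Per-click bids in order: $5.60 (Tessera) > $5.34 (Verdant) > $4.17 (Dune) > …
Tessera holds slot 1 → pays next bid $5.34 × 1150 clicks = $6141.00.

Tessera pays $6141.00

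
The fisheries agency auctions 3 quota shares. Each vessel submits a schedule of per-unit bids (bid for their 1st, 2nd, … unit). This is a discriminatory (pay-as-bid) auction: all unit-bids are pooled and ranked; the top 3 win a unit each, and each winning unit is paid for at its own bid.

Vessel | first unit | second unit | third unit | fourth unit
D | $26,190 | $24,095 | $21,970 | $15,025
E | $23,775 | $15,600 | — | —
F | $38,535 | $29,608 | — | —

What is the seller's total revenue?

Pooled unit-bids ranked (top 3): 38,535 (F-1), 29,608 (F-2), 26,190 (D-1)
Next rejected bid: $24,095 (not a price — pay-as-bid).
Each winning unit pays its own bid.
Revenue = 38,535 + 29,608 + 26,190 = $94,333.

Total revenue: $94,333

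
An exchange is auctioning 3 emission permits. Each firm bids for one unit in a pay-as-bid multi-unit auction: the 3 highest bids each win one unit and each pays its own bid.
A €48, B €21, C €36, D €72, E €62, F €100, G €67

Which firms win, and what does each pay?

Sorting: 100 (F), 72 (D), 67 (G), 62 (E), 48 (A), …
Winners (3 units): F, D, G.
Each winner pays its own bid: F €100, D €72, G €67.

F €100, D €72, G €67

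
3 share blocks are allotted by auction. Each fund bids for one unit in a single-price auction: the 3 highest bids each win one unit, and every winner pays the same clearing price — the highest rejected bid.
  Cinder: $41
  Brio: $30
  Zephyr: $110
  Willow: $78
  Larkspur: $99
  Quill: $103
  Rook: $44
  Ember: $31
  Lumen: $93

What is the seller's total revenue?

Total revenue: $279

Bids ranked high→low: 110 (Zephyr), 103 (Quill), 99 (Larkspur), 93 (Lumen), 78 (Willow), …
The 3 highest are Zephyr, Quill, Larkspur.
First losing bid is Lumen's $93, which sets the uniform price.
Total revenue = 3 × $93 = $279.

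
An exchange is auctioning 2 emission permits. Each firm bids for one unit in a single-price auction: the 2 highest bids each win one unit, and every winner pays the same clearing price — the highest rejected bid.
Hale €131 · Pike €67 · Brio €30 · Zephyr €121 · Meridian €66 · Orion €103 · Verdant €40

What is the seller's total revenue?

Total revenue: €206

Sorting: 131 (Hale), 121 (Zephyr), 103 (Orion), 67 (Pike), …
Top 2: Hale, Zephyr.
Clearing price = highest rejected bid = €103.
Total revenue = 2 × €103 = €206.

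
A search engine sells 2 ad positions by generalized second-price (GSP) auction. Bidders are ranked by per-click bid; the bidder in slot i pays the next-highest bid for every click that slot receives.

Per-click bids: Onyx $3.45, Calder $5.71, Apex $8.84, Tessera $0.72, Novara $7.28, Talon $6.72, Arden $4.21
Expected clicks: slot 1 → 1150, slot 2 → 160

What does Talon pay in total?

Per-click bids in order: $8.84 (Apex) > $7.28 (Novara) > $6.72 (Talon) > …
Talon ranks below slot 2 → no slot, pays nothing.

Talon pays $0.00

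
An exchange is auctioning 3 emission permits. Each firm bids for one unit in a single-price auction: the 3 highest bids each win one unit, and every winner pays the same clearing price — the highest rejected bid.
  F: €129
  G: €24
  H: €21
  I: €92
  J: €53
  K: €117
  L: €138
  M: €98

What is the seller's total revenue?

Total revenue: €294

Ordering the bids: 138 (L), 129 (F), 117 (K), 98 (M), 92 (I), …
Winners (3 units): L, F, K.
Clearing price = highest rejected bid = €98.
Total revenue = 3 × €98 = €294.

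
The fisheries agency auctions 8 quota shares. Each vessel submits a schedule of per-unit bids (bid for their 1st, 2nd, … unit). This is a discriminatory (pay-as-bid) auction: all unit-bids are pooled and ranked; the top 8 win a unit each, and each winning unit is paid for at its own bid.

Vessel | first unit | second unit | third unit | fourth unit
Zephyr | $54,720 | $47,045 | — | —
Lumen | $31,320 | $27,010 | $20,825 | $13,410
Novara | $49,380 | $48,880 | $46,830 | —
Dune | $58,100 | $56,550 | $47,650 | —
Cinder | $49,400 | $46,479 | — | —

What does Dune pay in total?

Pooled unit-bids ranked (top 8): 58,100 (Dune-1), 56,550 (Dune-2), 54,720 (Zephyr-1), 49,400 (Cinder-1), 49,380 (Novara-1), 48,880 (Novara-2), 47,650 (Dune-3), 47,045 (Zephyr-2)
Next rejected bid: $46,830 (not a price — pay-as-bid).
Dune's winning unit-bids: 58,100 + 56,550 + 47,650 = $162,300.

Dune pays $162,300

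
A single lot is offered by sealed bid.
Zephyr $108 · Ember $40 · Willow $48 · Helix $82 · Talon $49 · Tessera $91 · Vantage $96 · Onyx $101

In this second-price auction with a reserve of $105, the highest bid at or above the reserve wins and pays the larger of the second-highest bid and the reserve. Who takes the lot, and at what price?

Bids in order: 108 (Zephyr) > 101 (Onyx) > 96 (Vantage) > 91 (Tessera) > 82 (Helix) > 49 (Talon) > …
Zephyr has the top bid at or above the reserve ($108).
Second-highest bid $101 is below the reserve $105, so the reserve binds → payment $105.

Zephyr pays $105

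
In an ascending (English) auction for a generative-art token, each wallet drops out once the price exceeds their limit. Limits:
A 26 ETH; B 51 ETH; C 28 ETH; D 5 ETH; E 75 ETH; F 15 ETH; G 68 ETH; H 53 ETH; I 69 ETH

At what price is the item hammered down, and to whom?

E wins at 69 ETH

Limits ranked: 75 (E) > 69 (I) > 68 (G) > 53 (H) > 51 (B) > 28 (C) > …
Once the price passes 69 ETH, only E is left; the hammer falls at I's limit of 69 ETH.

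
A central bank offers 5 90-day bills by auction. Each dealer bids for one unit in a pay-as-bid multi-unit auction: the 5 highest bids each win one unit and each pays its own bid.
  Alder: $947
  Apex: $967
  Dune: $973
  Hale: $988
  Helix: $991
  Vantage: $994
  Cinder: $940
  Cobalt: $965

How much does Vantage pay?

Sorting: 994 (Vantage), 991 (Helix), 988 (Hale), 973 (Dune), 967 (Apex), 965 (Cobalt), 947 (Alder), …
Winners (5 units): Vantage, Helix, Hale, Dune, Apex.
Vantage wins → own bid $994.

Vantage pays $994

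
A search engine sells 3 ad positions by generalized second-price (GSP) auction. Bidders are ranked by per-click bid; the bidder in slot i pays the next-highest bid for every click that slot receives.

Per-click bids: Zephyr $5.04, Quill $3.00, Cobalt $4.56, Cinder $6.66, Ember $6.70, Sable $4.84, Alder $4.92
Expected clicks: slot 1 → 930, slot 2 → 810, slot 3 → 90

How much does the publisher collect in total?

Total revenue: $10719.00

Sorting advertisers: $6.70 (Ember) > $6.66 (Cinder) > $5.04 (Zephyr) > $4.92 (Alder) > …
Slot 1: Ember pays $6.66 × 930 = $6193.80
Slot 2: Cinder pays $5.04 × 810 = $4082.40
Slot 3: Zephyr pays $4.92 × 90 = $442.80
Total = $10719.00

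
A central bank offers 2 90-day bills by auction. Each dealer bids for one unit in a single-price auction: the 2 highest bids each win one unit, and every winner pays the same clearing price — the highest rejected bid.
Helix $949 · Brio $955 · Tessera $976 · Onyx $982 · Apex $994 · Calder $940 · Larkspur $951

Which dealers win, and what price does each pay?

Apex, Onyx; each pays $976

Bids ranked high→low: 994 (Apex), 982 (Onyx), 976 (Tessera), 955 (Brio), …
The 2 highest are Apex, Onyx.
First losing bid is Tessera's $976, which sets the uniform price.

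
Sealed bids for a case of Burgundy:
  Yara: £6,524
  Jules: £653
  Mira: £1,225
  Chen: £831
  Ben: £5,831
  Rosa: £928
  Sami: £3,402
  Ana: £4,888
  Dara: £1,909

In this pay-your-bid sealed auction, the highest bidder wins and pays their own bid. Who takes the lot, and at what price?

Bids ranked: 6,524 (Yara) > 5,831 (Ben) > 4,888 (Ana) > 3,402 (Sami) > 1,909 (Dara) > 1,225 (Mira) > …
Yara has the highest bid and pays exactly that: £6,524.

Yara pays £6,524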